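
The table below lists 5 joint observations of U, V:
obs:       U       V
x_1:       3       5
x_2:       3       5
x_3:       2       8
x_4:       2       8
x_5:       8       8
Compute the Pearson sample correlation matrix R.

Step 1 — column means:
  mean(U) = (3 + 3 + 2 + 2 + 8) / 5 = 18/5 = 3.6
  mean(V) = (5 + 5 + 8 + 8 + 8) / 5 = 34/5 = 6.8

Step 2 — sample variances and covariances s[i,j] = (1/(n-1)) · Σ_k (x_{k,i} - mean_i) · (x_{k,j} - mean_j), with n-1 = 4:
  s[U,U] = ((-0.6)·(-0.6) + (-0.6)·(-0.6) + (-1.6)·(-1.6) + (-1.6)·(-1.6) + (4.4)·(4.4)) / 4 = 25.2/4 = 6.3
  s[U,V] = ((-0.6)·(-1.8) + (-0.6)·(-1.8) + (-1.6)·(1.2) + (-1.6)·(1.2) + (4.4)·(1.2)) / 4 = 3.6/4 = 0.9
  s[V,V] = ((-1.8)·(-1.8) + (-1.8)·(-1.8) + (1.2)·(1.2) + (1.2)·(1.2) + (1.2)·(1.2)) / 4 = 10.8/4 = 2.7
  Sample standard deviations s_i = √(s[i,i]):
  s(U) = √(6.3) = 2.51
  s(V) = √(2.7) = 1.6432

Step 3 — r_{ij} = s_{ij} / (s_i · s_j):
  r[U,U] = 1 (diagonal).
  r[U,V] = 0.9 / (2.51 · 1.6432) = 0.9 / 4.1243 = 0.2182
  r[V,V] = 1 (diagonal).

R is symmetric with unit diagonal. Assembling:

R = [[1, 0.2182],
 [0.2182, 1]]


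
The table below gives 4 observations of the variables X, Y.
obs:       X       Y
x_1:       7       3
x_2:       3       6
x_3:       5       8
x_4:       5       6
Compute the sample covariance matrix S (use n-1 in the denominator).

Step 1 — column means:
  mean(X) = (7 + 3 + 5 + 5) / 4 = 20/4 = 5
  mean(Y) = (3 + 6 + 8 + 6) / 4 = 23/4 = 5.75

Step 2 — sample covariance S[i,j] = (1/(n-1)) · Σ_k (x_{k,i} - mean_i) · (x_{k,j} - mean_j), with n-1 = 3.
  S[X,X] = ((2)·(2) + (-2)·(-2) + (0)·(0) + (0)·(0)) / 3 = 8/3 = 2.6667
  S[X,Y] = ((2)·(-2.75) + (-2)·(0.25) + (0)·(2.25) + (0)·(0.25)) / 3 = -6/3 = -2
  S[Y,Y] = ((-2.75)·(-2.75) + (0.25)·(0.25) + (2.25)·(2.25) + (0.25)·(0.25)) / 3 = 12.75/3 = 4.25

S is symmetric (S[j,i] = S[i,j]). Assembling:

S = [[2.6667, -2],
 [-2, 4.25]]


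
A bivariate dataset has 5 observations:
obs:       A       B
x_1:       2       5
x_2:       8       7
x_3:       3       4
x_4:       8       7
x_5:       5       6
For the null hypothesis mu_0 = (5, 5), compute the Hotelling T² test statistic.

Step 1 — sample mean vector:
  mean(A) = (2 + 8 + 3 + 8 + 5) / 5 = 26/5 = 5.2
  mean(B) = (5 + 7 + 4 + 7 + 6) / 5 = 29/5 = 5.8
  x̄ = (5.2, 5.8),  deviation x̄ - mu_0 = (5.2, 5.8) - (5, 5) = (0.2, 0.8).

Step 2 — sample covariance matrix, S[i,j] = (1/(n-1)) · Σ_k (x_{k,i} - mean_i) · (x_{k,j} - mean_j), divisor n-1 = 4:
  S[A,A] = ((-3.2)·(-3.2) + (2.8)·(2.8) + (-2.2)·(-2.2) + (2.8)·(2.8) + (-0.2)·(-0.2)) / 4 = 30.8/4 = 7.7
  S[A,B] = ((-3.2)·(-0.8) + (2.8)·(1.2) + (-2.2)·(-1.8) + (2.8)·(1.2) + (-0.2)·(0.2)) / 4 = 13.2/4 = 3.3
  S[B,B] = ((-0.8)·(-0.8) + (1.2)·(1.2) + (-1.8)·(-1.8) + (1.2)·(1.2) + (0.2)·(0.2)) / 4 = 6.8/4 = 1.7
  S = [[7.7, 3.3],
 [3.3, 1.7]].

Step 3 — invert S. det(S) = 7.7·1.7 - (3.3)² = 2.2.
  S^{-1} = (1/det) · [[d, -b], [-b, a]] = [[0.7727, -1.5],
 [-1.5, 3.5]].

Step 4 — quadratic form (x̄ - mu_0)^T · S^{-1} · (x̄ - mu_0):
  S^{-1} · (x̄ - mu_0) = (-1.0455, 2.5),
  (x̄ - mu_0)^T · [...] = (0.2)·(-1.0455) + (0.8)·(2.5) = 1.7909.

Step 5 — scale by n: T² = 5 · 1.7909 = 8.9545.

T² ≈ 8.9545


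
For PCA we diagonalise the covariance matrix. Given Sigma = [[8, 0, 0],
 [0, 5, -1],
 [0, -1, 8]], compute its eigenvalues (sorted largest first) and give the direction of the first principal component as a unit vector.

Step 1 — characteristic polynomial p(λ) = det(λI - Sigma) = λ³ - tr·λ² + c_1·λ - det, where tr = trace, c_1 = sum of the principal 2×2 minors, det = det(Sigma):
  tr = 8 + 5 + 8 = 21,
  c_1 = (8·5 - (0)²) + (8·8 - (0)²) + (5·8 - (-1)²) = 40 + 64 + 39 = 143,
  det = 8·(5·8 - (-1)²) - (0)·((0)·8 - (-1)·(0)) + (0)·((0)·(-1) - 5·(0)) = 8·(39) - (0)·(0) + (0)·(0) = 312.
  So p(λ) = λ³ - 21λ² + 143λ - 312.
Step 2 — look for an integer root (rational root theorem: any rational root is an integer divisor of 312). Testing λ = 8:
  p(8) = 512 - 1344 + 1144 - 312 = 0  ✓
  Dividing out (λ - 8): p(λ) = (λ - 8)(λ² - 13λ + 39).
Step 3 — remaining eigenvalues from the quadratic λ² - 13λ + 39 = 0:
  Δ = 13² - 4·39 = 169 - 156 = 13,  λ = (13 ± √13)/2 = (13 ± 3.6056)/2 ≈ 8.3028 or 4.6972.
  Sorted: λ_1 = 8.3028,  λ_2 = 8,  λ_3 = 4.6972  (check: sum = 21 = tr ✓).

Step 4 — unit eigenvector for λ_1 ≈ 8.3028: v spans the null space of (Sigma - λ_1 I), whose rows are
  r_1 = (-0.3028, 0, 0),  r_2 = (0, -3.3028, -1),  r_3 = (0, -1, -0.3028).
  v is orthogonal to every row, so take v ∝ r_1 × r_2 = ((0)·(-1) - (0)·(-3.3028), (0)·(0) - (-0.3028)·(-1), (-0.3028)·(-3.3028) - (0)·(0)) ≈ (0, -0.3028, 1).
  Rescale (multiply by -1 so the first nonzero entry is positive): u = (0, 0.3028, -1).
  ||u|| = √((0)² + (0.3028)² + (-1)²) = √(1.0917) ≈ 1.0448,  v_1 = u/||u|| ≈ (0, 0.2898, -0.9571) (||v_1|| = 1).

λ_1 = 8.3028,  λ_2 = 8,  λ_3 = 4.6972;  v_1 ≈ (0, 0.2898, -0.9571)


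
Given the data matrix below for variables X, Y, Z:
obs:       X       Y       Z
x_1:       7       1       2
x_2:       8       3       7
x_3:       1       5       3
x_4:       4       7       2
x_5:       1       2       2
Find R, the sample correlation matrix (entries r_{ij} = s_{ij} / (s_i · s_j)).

Step 1 — column means:
  mean(X) = (7 + 8 + 1 + 4 + 1) / 5 = 21/5 = 4.2
  mean(Y) = (1 + 3 + 5 + 7 + 2) / 5 = 18/5 = 3.6
  mean(Z) = (2 + 7 + 3 + 2 + 2) / 5 = 16/5 = 3.2

Step 2 — sample variances and covariances s[i,j] = (1/(n-1)) · Σ_k (x_{k,i} - mean_i) · (x_{k,j} - mean_j), with n-1 = 4:
  s[X,X] = ((2.8)·(2.8) + (3.8)·(3.8) + (-3.2)·(-3.2) + (-0.2)·(-0.2) + (-3.2)·(-3.2)) / 4 = 42.8/4 = 10.7
  s[X,Y] = ((2.8)·(-2.6) + (3.8)·(-0.6) + (-3.2)·(1.4) + (-0.2)·(3.4) + (-3.2)·(-1.6)) / 4 = -9.6/4 = -2.4
  s[X,Z] = ((2.8)·(-1.2) + (3.8)·(3.8) + (-3.2)·(-0.2) + (-0.2)·(-1.2) + (-3.2)·(-1.2)) / 4 = 15.8/4 = 3.95
  s[Y,Y] = ((-2.6)·(-2.6) + (-0.6)·(-0.6) + (1.4)·(1.4) + (3.4)·(3.4) + (-1.6)·(-1.6)) / 4 = 23.2/4 = 5.8
  s[Y,Z] = ((-2.6)·(-1.2) + (-0.6)·(3.8) + (1.4)·(-0.2) + (3.4)·(-1.2) + (-1.6)·(-1.2)) / 4 = -1.6/4 = -0.4
  s[Z,Z] = ((-1.2)·(-1.2) + (3.8)·(3.8) + (-0.2)·(-0.2) + (-1.2)·(-1.2) + (-1.2)·(-1.2)) / 4 = 18.8/4 = 4.7
  Sample standard deviations s_i = √(s[i,i]):
  s(X) = √(10.7) = 3.2711
  s(Y) = √(5.8) = 2.4083
  s(Z) = √(4.7) = 2.1679

Step 3 — r_{ij} = s_{ij} / (s_i · s_j):
  r[X,X] = 1 (diagonal).
  r[X,Y] = -2.4 / (3.2711 · 2.4083) = -2.4 / 7.8778 = -0.3047
  r[X,Z] = 3.95 / (3.2711 · 2.1679) = 3.95 / 7.0915 = 0.557
  r[Y,Y] = 1 (diagonal).
  r[Y,Z] = -0.4 / (2.4083 · 2.1679) = -0.4 / 5.2211 = -0.0766
  r[Z,Z] = 1 (diagonal).

R is symmetric with unit diagonal. Assembling:

R = [[1, -0.3047, 0.557],
 [-0.3047, 1, -0.0766],
 [0.557, -0.0766, 1]]


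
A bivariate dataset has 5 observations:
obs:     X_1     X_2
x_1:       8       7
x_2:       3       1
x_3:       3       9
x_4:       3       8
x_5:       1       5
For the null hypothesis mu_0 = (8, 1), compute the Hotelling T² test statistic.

Step 1 — sample mean vector:
  mean(X_1) = (8 + 3 + 3 + 3 + 1) / 5 = 18/5 = 3.6
  mean(X_2) = (7 + 1 + 9 + 8 + 5) / 5 = 30/5 = 6
  x̄ = (3.6, 6),  deviation x̄ - mu_0 = (3.6, 6) - (8, 1) = (-4.4, 5).

Step 2 — sample covariance matrix, S[i,j] = (1/(n-1)) · Σ_k (x_{k,i} - mean_i) · (x_{k,j} - mean_j), divisor n-1 = 4:
  S[X_1,X_1] = ((4.4)·(4.4) + (-0.6)·(-0.6) + (-0.6)·(-0.6) + (-0.6)·(-0.6) + (-2.6)·(-2.6)) / 4 = 27.2/4 = 6.8
  S[X_1,X_2] = ((4.4)·(1) + (-0.6)·(-5) + (-0.6)·(3) + (-0.6)·(2) + (-2.6)·(-1)) / 4 = 7/4 = 1.75
  S[X_2,X_2] = ((1)·(1) + (-5)·(-5) + (3)·(3) + (2)·(2) + (-1)·(-1)) / 4 = 40/4 = 10
  S = [[6.8, 1.75],
 [1.75, 10]].

Step 3 — invert S. det(S) = 6.8·10 - (1.75)² = 64.9375.
  S^{-1} = (1/det) · [[d, -b], [-b, a]] = [[0.154, -0.0269],
 [-0.0269, 0.1047]].

Step 4 — quadratic form (x̄ - mu_0)^T · S^{-1} · (x̄ - mu_0):
  S^{-1} · (x̄ - mu_0) = (-0.8123, 0.6422),
  (x̄ - mu_0)^T · [...] = (-4.4)·(-0.8123) + (5)·(0.6422) = 6.785.

Step 5 — scale by n: T² = 5 · 6.785 = 33.9249.

T² ≈ 33.9249


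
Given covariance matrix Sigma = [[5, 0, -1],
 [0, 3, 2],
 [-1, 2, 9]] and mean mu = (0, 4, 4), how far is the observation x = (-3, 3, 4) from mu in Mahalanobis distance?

Step 1 — centre the observation: (x - mu) = (-3, -1, 0).

Step 2 — invert Sigma (cofactor / det for 3×3, or solve directly):
  Sigma^{-1} = [[0.2054, -0.0179, 0.0268],
 [-0.0179, 0.3929, -0.0893],
 [0.0268, -0.0893, 0.1339]].

Step 3 — form the quadratic (x - mu)^T · Sigma^{-1} · (x - mu):
  Sigma^{-1} · (x - mu) = (-0.5982, -0.3393, 0.0089).
  (x - mu)^T · [Sigma^{-1} · (x - mu)] = (-3)·(-0.5982) + (-1)·(-0.3393) + (0)·(0.0089) = 2.1339.

Step 4 — take square root: d = √(2.1339) ≈ 1.4608.

d(x, mu) = √(2.1339) ≈ 1.4608


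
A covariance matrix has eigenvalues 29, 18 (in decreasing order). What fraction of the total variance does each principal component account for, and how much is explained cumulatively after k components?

Step 1 — total variance = trace(Sigma) = Σ λ_i = 29 + 18 = 47.

Step 2 — fraction explained by component i = λ_i / Σ λ:
  PC1: 29/47 = 0.617
  PC2: 18/47 = 0.383

Step 3 — cumulative fraction after k components = (λ_1 + ... + λ_k) / Σ λ:
  k = 1: 29/47 = 0.617
  k = 2: (29 + 18)/47 = 47/47 = 1

Summary (fraction, with percent):

explained: PC1 0.617 (61.7%), PC2 0.383 (38.3%);  cumulative: 0.617, 1


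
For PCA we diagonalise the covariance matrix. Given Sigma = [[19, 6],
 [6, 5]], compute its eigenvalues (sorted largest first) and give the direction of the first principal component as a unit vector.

Step 1 — characteristic polynomial of 2×2 Sigma:
  det(Sigma - λI) = λ² - trace · λ + det = 0.
  trace = 19 + 5 = 24, det = 19·5 - (6)² = 59.
Step 2 — discriminant:
  Δ = trace² - 4·det = 576 - 236 = 340.
Step 3 — eigenvalues:
  λ = (trace ± √Δ)/2 = (24 ± 18.4391)/2,
  λ_1 = 21.2195,  λ_2 = 2.7805.

Step 4 — unit eigenvector for λ_1: solve (Sigma - λ_1 I)v = 0. First row:
  (19 - 21.2195)·v_x + (6)·v_y = 0, i.e. (-2.2195)·v_x + (6)·v_y = 0,
  so v ∝ (b, λ_1 - a) = (6, 2.2195) = u.
  ||u|| = √((6)² + (2.2195)²) = √(40.9264) ≈ 6.3974,
  v_1 = u/||u|| ≈ (0.9379, 0.3469) (||v_1|| = 1).

λ_1 = 21.2195,  λ_2 = 2.7805;  v_1 ≈ (0.9379, 0.3469)


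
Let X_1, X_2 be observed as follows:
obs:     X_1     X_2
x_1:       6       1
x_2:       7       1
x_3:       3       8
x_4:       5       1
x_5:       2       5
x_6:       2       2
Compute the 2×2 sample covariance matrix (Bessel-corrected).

Step 1 — column means:
  mean(X_1) = (6 + 7 + 3 + 5 + 2 + 2) / 6 = 25/6 = 4.1667
  mean(X_2) = (1 + 1 + 8 + 1 + 5 + 2) / 6 = 18/6 = 3

Step 2 — sample covariance S[i,j] = (1/(n-1)) · Σ_k (x_{k,i} - mean_i) · (x_{k,j} - mean_j), with n-1 = 5.
  S[X_1,X_1] = ((1.8333)·(1.8333) + (2.8333)·(2.8333) + (-1.1667)·(-1.1667) + (0.8333)·(0.8333) + (-2.1667)·(-2.1667) + (-2.1667)·(-2.1667)) / 5 = 22.8333/5 = 4.5667
  S[X_1,X_2] = ((1.8333)·(-2) + (2.8333)·(-2) + (-1.1667)·(5) + (0.8333)·(-2) + (-2.1667)·(2) + (-2.1667)·(-1)) / 5 = -19/5 = -3.8
  S[X_2,X_2] = ((-2)·(-2) + (-2)·(-2) + (5)·(5) + (-2)·(-2) + (2)·(2) + (-1)·(-1)) / 5 = 42/5 = 8.4

S is symmetric (S[j,i] = S[i,j]). Assembling:

S = [[4.5667, -3.8],
 [-3.8, 8.4]]


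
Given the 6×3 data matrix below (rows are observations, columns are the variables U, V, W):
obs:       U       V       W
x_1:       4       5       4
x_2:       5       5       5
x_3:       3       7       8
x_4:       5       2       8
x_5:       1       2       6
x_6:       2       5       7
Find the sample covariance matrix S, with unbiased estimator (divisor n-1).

Step 1 — column means:
  mean(U) = (4 + 5 + 3 + 5 + 1 + 2) / 6 = 20/6 = 3.3333
  mean(V) = (5 + 5 + 7 + 2 + 2 + 5) / 6 = 26/6 = 4.3333
  mean(W) = (4 + 5 + 8 + 8 + 6 + 7) / 6 = 38/6 = 6.3333

Step 2 — sample covariance S[i,j] = (1/(n-1)) · Σ_k (x_{k,i} - mean_i) · (x_{k,j} - mean_j), with n-1 = 5.
  S[U,U] = ((0.6667)·(0.6667) + (1.6667)·(1.6667) + (-0.3333)·(-0.3333) + (1.6667)·(1.6667) + (-2.3333)·(-2.3333) + (-1.3333)·(-1.3333)) / 5 = 13.3333/5 = 2.6667
  S[U,V] = ((0.6667)·(0.6667) + (1.6667)·(0.6667) + (-0.3333)·(2.6667) + (1.6667)·(-2.3333) + (-2.3333)·(-2.3333) + (-1.3333)·(0.6667)) / 5 = 1.3333/5 = 0.2667
  S[U,W] = ((0.6667)·(-2.3333) + (1.6667)·(-1.3333) + (-0.3333)·(1.6667) + (1.6667)·(1.6667) + (-2.3333)·(-0.3333) + (-1.3333)·(0.6667)) / 5 = -1.6667/5 = -0.3333
  S[V,V] = ((0.6667)·(0.6667) + (0.6667)·(0.6667) + (2.6667)·(2.6667) + (-2.3333)·(-2.3333) + (-2.3333)·(-2.3333) + (0.6667)·(0.6667)) / 5 = 19.3333/5 = 3.8667
  S[V,W] = ((0.6667)·(-2.3333) + (0.6667)·(-1.3333) + (2.6667)·(1.6667) + (-2.3333)·(1.6667) + (-2.3333)·(-0.3333) + (0.6667)·(0.6667)) / 5 = -0.6667/5 = -0.1333
  S[W,W] = ((-2.3333)·(-2.3333) + (-1.3333)·(-1.3333) + (1.6667)·(1.6667) + (1.6667)·(1.6667) + (-0.3333)·(-0.3333) + (0.6667)·(0.6667)) / 5 = 13.3333/5 = 2.6667

S is symmetric (S[j,i] = S[i,j]). Assembling:

S = [[2.6667, 0.2667, -0.3333],
 [0.2667, 3.8667, -0.1333],
 [-0.3333, -0.1333, 2.6667]]


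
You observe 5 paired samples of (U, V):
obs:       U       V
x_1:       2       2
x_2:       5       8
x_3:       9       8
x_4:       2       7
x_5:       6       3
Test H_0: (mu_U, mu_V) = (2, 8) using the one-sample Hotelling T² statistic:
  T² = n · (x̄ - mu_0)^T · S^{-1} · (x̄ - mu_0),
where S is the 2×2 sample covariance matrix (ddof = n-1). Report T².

Step 1 — sample mean vector:
  mean(U) = (2 + 5 + 9 + 2 + 6) / 5 = 24/5 = 4.8
  mean(V) = (2 + 8 + 8 + 7 + 3) / 5 = 28/5 = 5.6
  x̄ = (4.8, 5.6),  deviation x̄ - mu_0 = (4.8, 5.6) - (2, 8) = (2.8, -2.4).

Step 2 — sample covariance matrix, S[i,j] = (1/(n-1)) · Σ_k (x_{k,i} - mean_i) · (x_{k,j} - mean_j), divisor n-1 = 4:
  S[U,U] = ((-2.8)·(-2.8) + (0.2)·(0.2) + (4.2)·(4.2) + (-2.8)·(-2.8) + (1.2)·(1.2)) / 4 = 34.8/4 = 8.7
  S[U,V] = ((-2.8)·(-3.6) + (0.2)·(2.4) + (4.2)·(2.4) + (-2.8)·(1.4) + (1.2)·(-2.6)) / 4 = 13.6/4 = 3.4
  S[V,V] = ((-3.6)·(-3.6) + (2.4)·(2.4) + (2.4)·(2.4) + (1.4)·(1.4) + (-2.6)·(-2.6)) / 4 = 33.2/4 = 8.3
  S = [[8.7, 3.4],
 [3.4, 8.3]].

Step 3 — invert S. det(S) = 8.7·8.3 - (3.4)² = 60.65.
  S^{-1} = (1/det) · [[d, -b], [-b, a]] = [[0.1369, -0.0561],
 [-0.0561, 0.1434]].

Step 4 — quadratic form (x̄ - mu_0)^T · S^{-1} · (x̄ - mu_0):
  S^{-1} · (x̄ - mu_0) = (0.5177, -0.5012),
  (x̄ - mu_0)^T · [...] = (2.8)·(0.5177) + (-2.4)·(-0.5012) = 2.6526.

Step 5 — scale by n: T² = 5 · 2.6526 = 13.263.

T² ≈ 13.263


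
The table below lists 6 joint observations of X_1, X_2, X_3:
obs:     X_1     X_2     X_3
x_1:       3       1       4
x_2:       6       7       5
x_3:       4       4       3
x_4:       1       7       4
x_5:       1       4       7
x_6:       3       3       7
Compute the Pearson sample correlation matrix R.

Step 1 — column means:
  mean(X_1) = (3 + 6 + 4 + 1 + 1 + 3) / 6 = 18/6 = 3
  mean(X_2) = (1 + 7 + 4 + 7 + 4 + 3) / 6 = 26/6 = 4.3333
  mean(X_3) = (4 + 5 + 3 + 4 + 7 + 7) / 6 = 30/6 = 5

Step 2 — sample variances and covariances s[i,j] = (1/(n-1)) · Σ_k (x_{k,i} - mean_i) · (x_{k,j} - mean_j), with n-1 = 5:
  s[X_1,X_1] = ((0)·(0) + (3)·(3) + (1)·(1) + (-2)·(-2) + (-2)·(-2) + (0)·(0)) / 5 = 18/5 = 3.6
  s[X_1,X_2] = ((0)·(-3.3333) + (3)·(2.6667) + (1)·(-0.3333) + (-2)·(2.6667) + (-2)·(-0.3333) + (0)·(-1.3333)) / 5 = 3/5 = 0.6
  s[X_1,X_3] = ((0)·(-1) + (3)·(0) + (1)·(-2) + (-2)·(-1) + (-2)·(2) + (0)·(2)) / 5 = -4/5 = -0.8
  s[X_2,X_2] = ((-3.3333)·(-3.3333) + (2.6667)·(2.6667) + (-0.3333)·(-0.3333) + (2.6667)·(2.6667) + (-0.3333)·(-0.3333) + (-1.3333)·(-1.3333)) / 5 = 27.3333/5 = 5.4667
  s[X_2,X_3] = ((-3.3333)·(-1) + (2.6667)·(0) + (-0.3333)·(-2) + (2.6667)·(-1) + (-0.3333)·(2) + (-1.3333)·(2)) / 5 = -2/5 = -0.4
  s[X_3,X_3] = ((-1)·(-1) + (0)·(0) + (-2)·(-2) + (-1)·(-1) + (2)·(2) + (2)·(2)) / 5 = 14/5 = 2.8
  Sample standard deviations s_i = √(s[i,i]):
  s(X_1) = √(3.6) = 1.8974
  s(X_2) = √(5.4667) = 2.3381
  s(X_3) = √(2.8) = 1.6733

Step 3 — r_{ij} = s_{ij} / (s_i · s_j):
  r[X_1,X_1] = 1 (diagonal).
  r[X_1,X_2] = 0.6 / (1.8974 · 2.3381) = 0.6 / 4.4362 = 0.1353
  r[X_1,X_3] = -0.8 / (1.8974 · 1.6733) = -0.8 / 3.1749 = -0.252
  r[X_2,X_2] = 1 (diagonal).
  r[X_2,X_3] = -0.4 / (2.3381 · 1.6733) = -0.4 / 3.9124 = -0.1022
  r[X_3,X_3] = 1 (diagonal).

R is symmetric with unit diagonal. Assembling:

R = [[1, 0.1353, -0.252],
 [0.1353, 1, -0.1022],
 [-0.252, -0.1022, 1]]


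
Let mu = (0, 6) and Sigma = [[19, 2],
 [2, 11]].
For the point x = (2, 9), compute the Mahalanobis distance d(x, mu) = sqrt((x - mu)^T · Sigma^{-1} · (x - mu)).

Step 1 — centre the observation: (x - mu) = (2, 3).

Step 2 — invert Sigma. det(Sigma) = 19·11 - (2)² = 205.
  Sigma^{-1} = (1/det) · [[d, -b], [-b, a]] = [[0.0537, -0.0098],
 [-0.0098, 0.0927]].

Step 3 — form the quadratic (x - mu)^T · Sigma^{-1} · (x - mu):
  Sigma^{-1} · (x - mu) = (0.078, 0.2585).
  (x - mu)^T · [Sigma^{-1} · (x - mu)] = (2)·(0.078) + (3)·(0.2585) = 0.9317.

Step 4 — take square root: d = √(0.9317) ≈ 0.9652.

d(x, mu) = √(0.9317) ≈ 0.9652


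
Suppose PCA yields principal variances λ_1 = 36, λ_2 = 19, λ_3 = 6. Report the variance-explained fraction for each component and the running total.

Step 1 — total variance = trace(Sigma) = Σ λ_i = 36 + 19 + 6 = 61.

Step 2 — fraction explained by component i = λ_i / Σ λ:
  PC1: 36/61 = 0.5902
  PC2: 19/61 = 0.3115
  PC3: 6/61 = 0.0984

Step 3 — cumulative fraction after k components = (λ_1 + ... + λ_k) / Σ λ:
  k = 1: 36/61 = 0.5902
  k = 2: (36 + 19)/61 = 55/61 = 0.9016
  k = 3: (36 + 19 + 6)/61 = 61/61 = 1

Summary (fraction, with percent):

explained: PC1 0.5902 (59.02%), PC2 0.3115 (31.15%), PC3 0.0984 (9.84%);  cumulative: 0.5902, 0.9016, 1


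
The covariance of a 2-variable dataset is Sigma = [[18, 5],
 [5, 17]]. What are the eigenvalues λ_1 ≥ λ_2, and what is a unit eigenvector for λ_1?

Step 1 — characteristic polynomial of 2×2 Sigma:
  det(Sigma - λI) = λ² - trace · λ + det = 0.
  trace = 18 + 17 = 35, det = 18·17 - (5)² = 281.
Step 2 — discriminant:
  Δ = trace² - 4·det = 1225 - 1124 = 101.
Step 3 — eigenvalues:
  λ = (trace ± √Δ)/2 = (35 ± 10.0499)/2,
  λ_1 = 22.5249,  λ_2 = 12.4751.

Step 4 — unit eigenvector for λ_1: solve (Sigma - λ_1 I)v = 0. First row:
  (18 - 22.5249)·v_x + (5)·v_y = 0, i.e. (-4.5249)·v_x + (5)·v_y = 0,
  so v ∝ (b, λ_1 - a) = (5, 4.5249) = u.
  ||u|| = √((5)² + (4.5249)²) = √(45.4751) ≈ 6.7435,
  v_1 = u/||u|| ≈ (0.7415, 0.671) (||v_1|| = 1).

λ_1 = 22.5249,  λ_2 = 12.4751;  v_1 ≈ (0.7415, 0.671)


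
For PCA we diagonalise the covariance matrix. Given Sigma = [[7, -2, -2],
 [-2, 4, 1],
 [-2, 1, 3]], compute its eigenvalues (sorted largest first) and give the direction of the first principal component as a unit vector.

Step 1 — characteristic polynomial p(λ) = det(λI - Sigma) = λ³ - tr·λ² + c_1·λ - det, where tr = trace, c_1 = sum of the principal 2×2 minors, det = det(Sigma):
  tr = 7 + 4 + 3 = 14,
  c_1 = (7·4 - (-2)²) + (7·3 - (-2)²) + (4·3 - (1)²) = 24 + 17 + 11 = 52,
  det = 7·(4·3 - (1)²) - (-2)·((-2)·3 - (1)·(-2)) + (-2)·((-2)·(1) - 4·(-2)) = 7·(11) - (-2)·(-4) + (-2)·(6) = 57.
  So p(λ) = λ³ - 14λ² + 52λ - 57.
Step 2 — look for an integer root (rational root theorem: any rational root is an integer divisor of 57). Testing λ = 3:
  p(3) = 27 - 126 + 156 - 57 = 0  ✓
  Dividing out (λ - 3): p(λ) = (λ - 3)(λ² - 11λ + 19).
Step 3 — remaining eigenvalues from the quadratic λ² - 11λ + 19 = 0:
  Δ = 11² - 4·19 = 121 - 76 = 45,  λ = (11 ± √45)/2 = (11 ± 6.7082)/2 ≈ 8.8541 or 2.1459.
  Sorted: λ_1 = 8.8541,  λ_2 = 3,  λ_3 = 2.1459  (check: sum = 14 = tr ✓).

Step 4 — unit eigenvector for λ_1 ≈ 8.8541: v spans the null space of (Sigma - λ_1 I), whose rows are
  r_1 = (-1.8541, -2, -2),  r_2 = (-2, -4.8541, 1),  r_3 = (-2, 1, -5.8541).
  v is orthogonal to every row, so take v ∝ r_1 × r_2 = ((-2)·(1) - (-2)·(-4.8541), (-2)·(-2) - (-1.8541)·(1), (-1.8541)·(-4.8541) - (-2)·(-2)) ≈ (-11.7082, 5.8541, 5).
  Rescale (multiply by -1 so the first nonzero entry is positive): u = (11.7082, -5.8541, -5).
  ||u|| = √((11.7082)² + (-5.8541)² + (-5)²) = √(196.3525) ≈ 14.0126,  v_1 = u/||u|| ≈ (0.8355, -0.4178, -0.3568) (||v_1|| = 1).

λ_1 = 8.8541,  λ_2 = 3,  λ_3 = 2.1459;  v_1 ≈ (0.8355, -0.4178, -0.3568)


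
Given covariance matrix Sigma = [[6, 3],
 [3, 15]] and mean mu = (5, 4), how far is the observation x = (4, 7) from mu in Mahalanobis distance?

Step 1 — centre the observation: (x - mu) = (-1, 3).

Step 2 — invert Sigma. det(Sigma) = 6·15 - (3)² = 81.
  Sigma^{-1} = (1/det) · [[d, -b], [-b, a]] = [[0.1852, -0.037],
 [-0.037, 0.0741]].

Step 3 — form the quadratic (x - mu)^T · Sigma^{-1} · (x - mu):
  Sigma^{-1} · (x - mu) = (-0.2963, 0.2593).
  (x - mu)^T · [Sigma^{-1} · (x - mu)] = (-1)·(-0.2963) + (3)·(0.2593) = 1.0741.

Step 4 — take square root: d = √(1.0741) ≈ 1.0364.

d(x, mu) = √(1.0741) ≈ 1.0364


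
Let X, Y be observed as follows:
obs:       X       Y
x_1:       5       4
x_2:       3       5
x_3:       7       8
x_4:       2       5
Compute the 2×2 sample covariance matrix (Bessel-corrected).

Step 1 — column means:
  mean(X) = (5 + 3 + 7 + 2) / 4 = 17/4 = 4.25
  mean(Y) = (4 + 5 + 8 + 5) / 4 = 22/4 = 5.5

Step 2 — sample covariance S[i,j] = (1/(n-1)) · Σ_k (x_{k,i} - mean_i) · (x_{k,j} - mean_j), with n-1 = 3.
  S[X,X] = ((0.75)·(0.75) + (-1.25)·(-1.25) + (2.75)·(2.75) + (-2.25)·(-2.25)) / 3 = 14.75/3 = 4.9167
  S[X,Y] = ((0.75)·(-1.5) + (-1.25)·(-0.5) + (2.75)·(2.5) + (-2.25)·(-0.5)) / 3 = 7.5/3 = 2.5
  S[Y,Y] = ((-1.5)·(-1.5) + (-0.5)·(-0.5) + (2.5)·(2.5) + (-0.5)·(-0.5)) / 3 = 9/3 = 3

S is symmetric (S[j,i] = S[i,j]). Assembling:

S = [[4.9167, 2.5],
 [2.5, 3]]


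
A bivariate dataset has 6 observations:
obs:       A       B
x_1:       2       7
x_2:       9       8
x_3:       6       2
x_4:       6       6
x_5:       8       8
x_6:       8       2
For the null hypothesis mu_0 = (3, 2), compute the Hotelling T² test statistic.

Step 1 — sample mean vector:
  mean(A) = (2 + 9 + 6 + 6 + 8 + 8) / 6 = 39/6 = 6.5
  mean(B) = (7 + 8 + 2 + 6 + 8 + 2) / 6 = 33/6 = 5.5
  x̄ = (6.5, 5.5),  deviation x̄ - mu_0 = (6.5, 5.5) - (3, 2) = (3.5, 3.5).

Step 2 — sample covariance matrix, S[i,j] = (1/(n-1)) · Σ_k (x_{k,i} - mean_i) · (x_{k,j} - mean_j), divisor n-1 = 5:
  S[A,A] = ((-4.5)·(-4.5) + (2.5)·(2.5) + (-0.5)·(-0.5) + (-0.5)·(-0.5) + (1.5)·(1.5) + (1.5)·(1.5)) / 5 = 31.5/5 = 6.3
  S[A,B] = ((-4.5)·(1.5) + (2.5)·(2.5) + (-0.5)·(-3.5) + (-0.5)·(0.5) + (1.5)·(2.5) + (1.5)·(-3.5)) / 5 = -0.5/5 = -0.1
  S[B,B] = ((1.5)·(1.5) + (2.5)·(2.5) + (-3.5)·(-3.5) + (0.5)·(0.5) + (2.5)·(2.5) + (-3.5)·(-3.5)) / 5 = 39.5/5 = 7.9
  S = [[6.3, -0.1],
 [-0.1, 7.9]].

Step 3 — invert S. det(S) = 6.3·7.9 - (-0.1)² = 49.76.
  S^{-1} = (1/det) · [[d, -b], [-b, a]] = [[0.1588, 0.002],
 [0.002, 0.1266]].

Step 4 — quadratic form (x̄ - mu_0)^T · S^{-1} · (x̄ - mu_0):
  S^{-1} · (x̄ - mu_0) = (0.5627, 0.4502),
  (x̄ - mu_0)^T · [...] = (3.5)·(0.5627) + (3.5)·(0.4502) = 3.545.

Step 5 — scale by n: T² = 6 · 3.545 = 21.2701.

T² ≈ 21.2701


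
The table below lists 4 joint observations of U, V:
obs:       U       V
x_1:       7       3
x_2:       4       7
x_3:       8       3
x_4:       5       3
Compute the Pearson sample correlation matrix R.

Step 1 — column means:
  mean(U) = (7 + 4 + 8 + 5) / 4 = 24/4 = 6
  mean(V) = (3 + 7 + 3 + 3) / 4 = 16/4 = 4

Step 2 — sample variances and covariances s[i,j] = (1/(n-1)) · Σ_k (x_{k,i} - mean_i) · (x_{k,j} - mean_j), with n-1 = 3:
  s[U,U] = ((1)·(1) + (-2)·(-2) + (2)·(2) + (-1)·(-1)) / 3 = 10/3 = 3.3333
  s[U,V] = ((1)·(-1) + (-2)·(3) + (2)·(-1) + (-1)·(-1)) / 3 = -8/3 = -2.6667
  s[V,V] = ((-1)·(-1) + (3)·(3) + (-1)·(-1) + (-1)·(-1)) / 3 = 12/3 = 4
  Sample standard deviations s_i = √(s[i,i]):
  s(U) = √(3.3333) = 1.8257
  s(V) = √(4) = 2

Step 3 — r_{ij} = s_{ij} / (s_i · s_j):
  r[U,U] = 1 (diagonal).
  r[U,V] = -2.6667 / (1.8257 · 2) = -2.6667 / 3.6515 = -0.7303
  r[V,V] = 1 (diagonal).

R is symmetric with unit diagonal. Assembling:

R = [[1, -0.7303],
 [-0.7303, 1]]


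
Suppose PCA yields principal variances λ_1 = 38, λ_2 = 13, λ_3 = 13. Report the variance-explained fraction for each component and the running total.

Step 1 — total variance = trace(Sigma) = Σ λ_i = 38 + 13 + 13 = 64.

Step 2 — fraction explained by component i = λ_i / Σ λ:
  PC1: 38/64 = 0.5938
  PC2: 13/64 = 0.2031
  PC3: 13/64 = 0.2031

Step 3 — cumulative fraction after k components = (λ_1 + ... + λ_k) / Σ λ:
  k = 1: 38/64 = 0.5938
  k = 2: (38 + 13)/64 = 51/64 = 0.7969
  k = 3: (38 + 13 + 13)/64 = 64/64 = 1

Summary (fraction, with percent):

explained: PC1 0.5938 (59.38%), PC2 0.2031 (20.31%), PC3 0.2031 (20.31%);  cumulative: 0.5938, 0.7969, 1


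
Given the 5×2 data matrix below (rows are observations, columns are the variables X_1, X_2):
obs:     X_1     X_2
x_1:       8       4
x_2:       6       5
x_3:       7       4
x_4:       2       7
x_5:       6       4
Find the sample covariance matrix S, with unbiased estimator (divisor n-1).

Step 1 — column means:
  mean(X_1) = (8 + 6 + 7 + 2 + 6) / 5 = 29/5 = 5.8
  mean(X_2) = (4 + 5 + 4 + 7 + 4) / 5 = 24/5 = 4.8

Step 2 — sample covariance S[i,j] = (1/(n-1)) · Σ_k (x_{k,i} - mean_i) · (x_{k,j} - mean_j), with n-1 = 4.
  S[X_1,X_1] = ((2.2)·(2.2) + (0.2)·(0.2) + (1.2)·(1.2) + (-3.8)·(-3.8) + (0.2)·(0.2)) / 4 = 20.8/4 = 5.2
  S[X_1,X_2] = ((2.2)·(-0.8) + (0.2)·(0.2) + (1.2)·(-0.8) + (-3.8)·(2.2) + (0.2)·(-0.8)) / 4 = -11.2/4 = -2.8
  S[X_2,X_2] = ((-0.8)·(-0.8) + (0.2)·(0.2) + (-0.8)·(-0.8) + (2.2)·(2.2) + (-0.8)·(-0.8)) / 4 = 6.8/4 = 1.7

S is symmetric (S[j,i] = S[i,j]). Assembling:

S = [[5.2, -2.8],
 [-2.8, 1.7]]


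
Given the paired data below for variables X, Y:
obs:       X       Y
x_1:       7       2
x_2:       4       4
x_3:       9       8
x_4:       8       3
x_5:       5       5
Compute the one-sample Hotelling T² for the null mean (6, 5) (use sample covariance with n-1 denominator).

Step 1 — sample mean vector:
  mean(X) = (7 + 4 + 9 + 8 + 5) / 5 = 33/5 = 6.6
  mean(Y) = (2 + 4 + 8 + 3 + 5) / 5 = 22/5 = 4.4
  x̄ = (6.6, 4.4),  deviation x̄ - mu_0 = (6.6, 4.4) - (6, 5) = (0.6, -0.6).

Step 2 — sample covariance matrix, S[i,j] = (1/(n-1)) · Σ_k (x_{k,i} - mean_i) · (x_{k,j} - mean_j), divisor n-1 = 4:
  S[X,X] = ((0.4)·(0.4) + (-2.6)·(-2.6) + (2.4)·(2.4) + (1.4)·(1.4) + (-1.6)·(-1.6)) / 4 = 17.2/4 = 4.3
  S[X,Y] = ((0.4)·(-2.4) + (-2.6)·(-0.4) + (2.4)·(3.6) + (1.4)·(-1.4) + (-1.6)·(0.6)) / 4 = 5.8/4 = 1.45
  S[Y,Y] = ((-2.4)·(-2.4) + (-0.4)·(-0.4) + (3.6)·(3.6) + (-1.4)·(-1.4) + (0.6)·(0.6)) / 4 = 21.2/4 = 5.3
  S = [[4.3, 1.45],
 [1.45, 5.3]].

Step 3 — invert S. det(S) = 4.3·5.3 - (1.45)² = 20.6875.
  S^{-1} = (1/det) · [[d, -b], [-b, a]] = [[0.2562, -0.0701],
 [-0.0701, 0.2079]].

Step 4 — quadratic form (x̄ - mu_0)^T · S^{-1} · (x̄ - mu_0):
  S^{-1} · (x̄ - mu_0) = (0.1958, -0.1668),
  (x̄ - mu_0)^T · [...] = (0.6)·(0.1958) + (-0.6)·(-0.1668) = 0.2175.

Step 5 — scale by n: T² = 5 · 0.2175 = 1.0876.

T² ≈ 1.0876


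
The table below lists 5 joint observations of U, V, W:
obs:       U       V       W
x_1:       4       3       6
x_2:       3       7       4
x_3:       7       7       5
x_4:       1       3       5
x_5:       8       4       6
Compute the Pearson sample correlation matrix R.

Step 1 — column means:
  mean(U) = (4 + 3 + 7 + 1 + 8) / 5 = 23/5 = 4.6
  mean(V) = (3 + 7 + 7 + 3 + 4) / 5 = 24/5 = 4.8
  mean(W) = (6 + 4 + 5 + 5 + 6) / 5 = 26/5 = 5.2

Step 2 — sample variances and covariances s[i,j] = (1/(n-1)) · Σ_k (x_{k,i} - mean_i) · (x_{k,j} - mean_j), with n-1 = 4:
  s[U,U] = ((-0.6)·(-0.6) + (-1.6)·(-1.6) + (2.4)·(2.4) + (-3.6)·(-3.6) + (3.4)·(3.4)) / 4 = 33.2/4 = 8.3
  s[U,V] = ((-0.6)·(-1.8) + (-1.6)·(2.2) + (2.4)·(2.2) + (-3.6)·(-1.8) + (3.4)·(-0.8)) / 4 = 6.6/4 = 1.65
  s[U,W] = ((-0.6)·(0.8) + (-1.6)·(-1.2) + (2.4)·(-0.2) + (-3.6)·(-0.2) + (3.4)·(0.8)) / 4 = 4.4/4 = 1.1
  s[V,V] = ((-1.8)·(-1.8) + (2.2)·(2.2) + (2.2)·(2.2) + (-1.8)·(-1.8) + (-0.8)·(-0.8)) / 4 = 16.8/4 = 4.2
  s[V,W] = ((-1.8)·(0.8) + (2.2)·(-1.2) + (2.2)·(-0.2) + (-1.8)·(-0.2) + (-0.8)·(0.8)) / 4 = -4.8/4 = -1.2
  s[W,W] = ((0.8)·(0.8) + (-1.2)·(-1.2) + (-0.2)·(-0.2) + (-0.2)·(-0.2) + (0.8)·(0.8)) / 4 = 2.8/4 = 0.7
  Sample standard deviations s_i = √(s[i,i]):
  s(U) = √(8.3) = 2.881
  s(V) = √(4.2) = 2.0494
  s(W) = √(0.7) = 0.8367

Step 3 — r_{ij} = s_{ij} / (s_i · s_j):
  r[U,U] = 1 (diagonal).
  r[U,V] = 1.65 / (2.881 · 2.0494) = 1.65 / 5.9042 = 0.2795
  r[U,W] = 1.1 / (2.881 · 0.8367) = 1.1 / 2.4104 = 0.4564
  r[V,V] = 1 (diagonal).
  r[V,W] = -1.2 / (2.0494 · 0.8367) = -1.2 / 1.7146 = -0.6999
  r[W,W] = 1 (diagonal).

R is symmetric with unit diagonal. Assembling:

R = [[1, 0.2795, 0.4564],
 [0.2795, 1, -0.6999],
 [0.4564, -0.6999, 1]]


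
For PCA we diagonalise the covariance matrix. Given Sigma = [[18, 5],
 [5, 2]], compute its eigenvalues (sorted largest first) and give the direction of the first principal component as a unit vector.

Step 1 — characteristic polynomial of 2×2 Sigma:
  det(Sigma - λI) = λ² - trace · λ + det = 0.
  trace = 18 + 2 = 20, det = 18·2 - (5)² = 11.
Step 2 — discriminant:
  Δ = trace² - 4·det = 400 - 44 = 356.
Step 3 — eigenvalues:
  λ = (trace ± √Δ)/2 = (20 ± 18.868)/2,
  λ_1 = 19.434,  λ_2 = 0.566.

Step 4 — unit eigenvector for λ_1: solve (Sigma - λ_1 I)v = 0. First row:
  (18 - 19.434)·v_x + (5)·v_y = 0, i.e. (-1.434)·v_x + (5)·v_y = 0,
  so v ∝ (b, λ_1 - a) = (5, 1.434) = u.
  ||u|| = √((5)² + (1.434)²) = √(27.0563) ≈ 5.2016,
  v_1 = u/||u|| ≈ (0.9612, 0.2757) (||v_1|| = 1).

λ_1 = 19.434,  λ_2 = 0.566;  v_1 ≈ (0.9612, 0.2757)


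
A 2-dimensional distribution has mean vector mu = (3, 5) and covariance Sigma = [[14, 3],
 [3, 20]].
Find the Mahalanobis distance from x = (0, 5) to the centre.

Step 1 — centre the observation: (x - mu) = (-3, 0).

Step 2 — invert Sigma. det(Sigma) = 14·20 - (3)² = 271.
  Sigma^{-1} = (1/det) · [[d, -b], [-b, a]] = [[0.0738, -0.0111],
 [-0.0111, 0.0517]].

Step 3 — form the quadratic (x - mu)^T · Sigma^{-1} · (x - mu):
  Sigma^{-1} · (x - mu) = (-0.2214, 0.0332).
  (x - mu)^T · [Sigma^{-1} · (x - mu)] = (-3)·(-0.2214) + (0)·(0.0332) = 0.6642.

Step 4 — take square root: d = √(0.6642) ≈ 0.815.

d(x, mu) = √(0.6642) ≈ 0.815


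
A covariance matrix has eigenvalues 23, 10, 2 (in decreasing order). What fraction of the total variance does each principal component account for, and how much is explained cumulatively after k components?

Step 1 — total variance = trace(Sigma) = Σ λ_i = 23 + 10 + 2 = 35.

Step 2 — fraction explained by component i = λ_i / Σ λ:
  PC1: 23/35 = 0.6571
  PC2: 10/35 = 0.2857
  PC3: 2/35 = 0.0571

Step 3 — cumulative fraction after k components = (λ_1 + ... + λ_k) / Σ λ:
  k = 1: 23/35 = 0.6571
  k = 2: (23 + 10)/35 = 33/35 = 0.9429
  k = 3: (23 + 10 + 2)/35 = 35/35 = 1

Summary (fraction, with percent):

explained: PC1 0.6571 (65.71%), PC2 0.2857 (28.57%), PC3 0.0571 (5.71%);  cumulative: 0.6571, 0.9429, 1


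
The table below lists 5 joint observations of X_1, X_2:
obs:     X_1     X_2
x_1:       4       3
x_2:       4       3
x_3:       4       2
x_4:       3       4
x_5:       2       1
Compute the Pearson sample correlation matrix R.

Step 1 — column means:
  mean(X_1) = (4 + 4 + 4 + 3 + 2) / 5 = 17/5 = 3.4
  mean(X_2) = (3 + 3 + 2 + 4 + 1) / 5 = 13/5 = 2.6

Step 2 — sample variances and covariances s[i,j] = (1/(n-1)) · Σ_k (x_{k,i} - mean_i) · (x_{k,j} - mean_j), with n-1 = 4:
  s[X_1,X_1] = ((0.6)·(0.6) + (0.6)·(0.6) + (0.6)·(0.6) + (-0.4)·(-0.4) + (-1.4)·(-1.4)) / 4 = 3.2/4 = 0.8
  s[X_1,X_2] = ((0.6)·(0.4) + (0.6)·(0.4) + (0.6)·(-0.6) + (-0.4)·(1.4) + (-1.4)·(-1.6)) / 4 = 1.8/4 = 0.45
  s[X_2,X_2] = ((0.4)·(0.4) + (0.4)·(0.4) + (-0.6)·(-0.6) + (1.4)·(1.4) + (-1.6)·(-1.6)) / 4 = 5.2/4 = 1.3
  Sample standard deviations s_i = √(s[i,i]):
  s(X_1) = √(0.8) = 0.8944
  s(X_2) = √(1.3) = 1.1402

Step 3 — r_{ij} = s_{ij} / (s_i · s_j):
  r[X_1,X_1] = 1 (diagonal).
  r[X_1,X_2] = 0.45 / (0.8944 · 1.1402) = 0.45 / 1.0198 = 0.4413
  r[X_2,X_2] = 1 (diagonal).

R is symmetric with unit diagonal. Assembling:

R = [[1, 0.4413],
 [0.4413, 1]]


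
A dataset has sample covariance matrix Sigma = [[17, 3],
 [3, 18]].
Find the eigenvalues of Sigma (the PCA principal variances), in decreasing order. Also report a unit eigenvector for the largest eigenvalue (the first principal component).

Step 1 — characteristic polynomial of 2×2 Sigma:
  det(Sigma - λI) = λ² - trace · λ + det = 0.
  trace = 17 + 18 = 35, det = 17·18 - (3)² = 297.
Step 2 — discriminant:
  Δ = trace² - 4·det = 1225 - 1188 = 37.
Step 3 — eigenvalues:
  λ = (trace ± √Δ)/2 = (35 ± 6.0828)/2,
  λ_1 = 20.5414,  λ_2 = 14.4586.

Step 4 — unit eigenvector for λ_1: solve (Sigma - λ_1 I)v = 0. First row:
  (17 - 20.5414)·v_x + (3)·v_y = 0, i.e. (-3.5414)·v_x + (3)·v_y = 0,
  so v ∝ (b, λ_1 - a) = (3, 3.5414) = u.
  ||u|| = √((3)² + (3.5414)²) = √(21.5414) ≈ 4.6413,
  v_1 = u/||u|| ≈ (0.6464, 0.763) (||v_1|| = 1).

λ_1 = 20.5414,  λ_2 = 14.4586;  v_1 ≈ (0.6464, 0.763)


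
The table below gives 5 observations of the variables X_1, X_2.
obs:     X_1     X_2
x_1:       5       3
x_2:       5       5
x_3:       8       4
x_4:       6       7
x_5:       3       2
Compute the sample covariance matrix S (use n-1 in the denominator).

Step 1 — column means:
  mean(X_1) = (5 + 5 + 8 + 6 + 3) / 5 = 27/5 = 5.4
  mean(X_2) = (3 + 5 + 4 + 7 + 2) / 5 = 21/5 = 4.2

Step 2 — sample covariance S[i,j] = (1/(n-1)) · Σ_k (x_{k,i} - mean_i) · (x_{k,j} - mean_j), with n-1 = 4.
  S[X_1,X_1] = ((-0.4)·(-0.4) + (-0.4)·(-0.4) + (2.6)·(2.6) + (0.6)·(0.6) + (-2.4)·(-2.4)) / 4 = 13.2/4 = 3.3
  S[X_1,X_2] = ((-0.4)·(-1.2) + (-0.4)·(0.8) + (2.6)·(-0.2) + (0.6)·(2.8) + (-2.4)·(-2.2)) / 4 = 6.6/4 = 1.65
  S[X_2,X_2] = ((-1.2)·(-1.2) + (0.8)·(0.8) + (-0.2)·(-0.2) + (2.8)·(2.8) + (-2.2)·(-2.2)) / 4 = 14.8/4 = 3.7

S is symmetric (S[j,i] = S[i,j]). Assembling:

S = [[3.3, 1.65],
 [1.65, 3.7]]


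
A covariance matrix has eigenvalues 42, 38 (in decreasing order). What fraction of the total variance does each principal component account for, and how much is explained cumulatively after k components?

Step 1 — total variance = trace(Sigma) = Σ λ_i = 42 + 38 = 80.

Step 2 — fraction explained by component i = λ_i / Σ λ:
  PC1: 42/80 = 0.525
  PC2: 38/80 = 0.475

Step 3 — cumulative fraction after k components = (λ_1 + ... + λ_k) / Σ λ:
  k = 1: 42/80 = 0.525
  k = 2: (42 + 38)/80 = 80/80 = 1

Summary (fraction, with percent):

explained: PC1 0.525 (52.5%), PC2 0.475 (47.5%);  cumulative: 0.525, 1


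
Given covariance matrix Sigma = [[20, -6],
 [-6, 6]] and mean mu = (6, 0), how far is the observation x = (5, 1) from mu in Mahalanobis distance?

Step 1 — centre the observation: (x - mu) = (-1, 1).

Step 2 — invert Sigma. det(Sigma) = 20·6 - (-6)² = 84.
  Sigma^{-1} = (1/det) · [[d, -b], [-b, a]] = [[0.0714, 0.0714],
 [0.0714, 0.2381]].

Step 3 — form the quadratic (x - mu)^T · Sigma^{-1} · (x - mu):
  Sigma^{-1} · (x - mu) = (0, 0.1667).
  (x - mu)^T · [Sigma^{-1} · (x - mu)] = (-1)·(0) + (1)·(0.1667) = 0.1667.

Step 4 — take square root: d = √(0.1667) ≈ 0.4082.

d(x, mu) = √(0.1667) ≈ 0.4082


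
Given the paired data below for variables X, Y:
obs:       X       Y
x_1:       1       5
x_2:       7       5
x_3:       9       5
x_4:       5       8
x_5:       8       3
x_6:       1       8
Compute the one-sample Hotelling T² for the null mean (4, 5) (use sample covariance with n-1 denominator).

Step 1 — sample mean vector:
  mean(X) = (1 + 7 + 9 + 5 + 8 + 1) / 6 = 31/6 = 5.1667
  mean(Y) = (5 + 5 + 5 + 8 + 3 + 8) / 6 = 34/6 = 5.6667
  x̄ = (5.1667, 5.6667),  deviation x̄ - mu_0 = (5.1667, 5.6667) - (4, 5) = (1.1667, 0.6667).

Step 2 — sample covariance matrix, S[i,j] = (1/(n-1)) · Σ_k (x_{k,i} - mean_i) · (x_{k,j} - mean_j), divisor n-1 = 5:
  S[X,X] = ((-4.1667)·(-4.1667) + (1.8333)·(1.8333) + (3.8333)·(3.8333) + (-0.1667)·(-0.1667) + (2.8333)·(2.8333) + (-4.1667)·(-4.1667)) / 5 = 60.8333/5 = 12.1667
  S[X,Y] = ((-4.1667)·(-0.6667) + (1.8333)·(-0.6667) + (3.8333)·(-0.6667) + (-0.1667)·(2.3333) + (2.8333)·(-2.6667) + (-4.1667)·(2.3333)) / 5 = -18.6667/5 = -3.7333
  S[Y,Y] = ((-0.6667)·(-0.6667) + (-0.6667)·(-0.6667) + (-0.6667)·(-0.6667) + (2.3333)·(2.3333) + (-2.6667)·(-2.6667) + (2.3333)·(2.3333)) / 5 = 19.3333/5 = 3.8667
  S = [[12.1667, -3.7333],
 [-3.7333, 3.8667]].

Step 3 — invert S. det(S) = 12.1667·3.8667 - (-3.7333)² = 33.1067.
  S^{-1} = (1/det) · [[d, -b], [-b, a]] = [[0.1168, 0.1128],
 [0.1128, 0.3675]].

Step 4 — quadratic form (x̄ - mu_0)^T · S^{-1} · (x̄ - mu_0):
  S^{-1} · (x̄ - mu_0) = (0.2114, 0.3766),
  (x̄ - mu_0)^T · [...] = (1.1667)·(0.2114) + (0.6667)·(0.3766) = 0.4977.

Step 5 — scale by n: T² = 6 · 0.4977 = 2.9863.

T² ≈ 2.9863


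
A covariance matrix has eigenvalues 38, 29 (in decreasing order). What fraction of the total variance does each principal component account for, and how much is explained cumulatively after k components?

Step 1 — total variance = trace(Sigma) = Σ λ_i = 38 + 29 = 67.

Step 2 — fraction explained by component i = λ_i / Σ λ:
  PC1: 38/67 = 0.5672
  PC2: 29/67 = 0.4328

Step 3 — cumulative fraction after k components = (λ_1 + ... + λ_k) / Σ λ:
  k = 1: 38/67 = 0.5672
  k = 2: (38 + 29)/67 = 67/67 = 1

Summary (fraction, with percent):

explained: PC1 0.5672 (56.72%), PC2 0.4328 (43.28%);  cumulative: 0.5672, 1


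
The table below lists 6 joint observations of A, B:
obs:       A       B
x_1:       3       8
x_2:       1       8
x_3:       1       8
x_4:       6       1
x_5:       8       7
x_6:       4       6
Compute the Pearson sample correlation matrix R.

Step 1 — column means:
  mean(A) = (3 + 1 + 1 + 6 + 8 + 4) / 6 = 23/6 = 3.8333
  mean(B) = (8 + 8 + 8 + 1 + 7 + 6) / 6 = 38/6 = 6.3333

Step 2 — sample variances and covariances s[i,j] = (1/(n-1)) · Σ_k (x_{k,i} - mean_i) · (x_{k,j} - mean_j), with n-1 = 5:
  s[A,A] = ((-0.8333)·(-0.8333) + (-2.8333)·(-2.8333) + (-2.8333)·(-2.8333) + (2.1667)·(2.1667) + (4.1667)·(4.1667) + (0.1667)·(0.1667)) / 5 = 38.8333/5 = 7.7667
  s[A,B] = ((-0.8333)·(1.6667) + (-2.8333)·(1.6667) + (-2.8333)·(1.6667) + (2.1667)·(-5.3333) + (4.1667)·(0.6667) + (0.1667)·(-0.3333)) / 5 = -19.6667/5 = -3.9333
  s[B,B] = ((1.6667)·(1.6667) + (1.6667)·(1.6667) + (1.6667)·(1.6667) + (-5.3333)·(-5.3333) + (0.6667)·(0.6667) + (-0.3333)·(-0.3333)) / 5 = 37.3333/5 = 7.4667
  Sample standard deviations s_i = √(s[i,i]):
  s(A) = √(7.7667) = 2.7869
  s(B) = √(7.4667) = 2.7325

Step 3 — r_{ij} = s_{ij} / (s_i · s_j):
  r[A,A] = 1 (diagonal).
  r[A,B] = -3.9333 / (2.7869 · 2.7325) = -3.9333 / 7.6152 = -0.5165
  r[B,B] = 1 (diagonal).

R is symmetric with unit diagonal. Assembling:

R = [[1, -0.5165],
 [-0.5165, 1]]


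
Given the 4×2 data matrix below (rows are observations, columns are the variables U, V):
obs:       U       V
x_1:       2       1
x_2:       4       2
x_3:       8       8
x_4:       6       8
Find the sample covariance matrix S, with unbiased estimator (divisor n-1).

Step 1 — column means:
  mean(U) = (2 + 4 + 8 + 6) / 4 = 20/4 = 5
  mean(V) = (1 + 2 + 8 + 8) / 4 = 19/4 = 4.75

Step 2 — sample covariance S[i,j] = (1/(n-1)) · Σ_k (x_{k,i} - mean_i) · (x_{k,j} - mean_j), with n-1 = 3.
  S[U,U] = ((-3)·(-3) + (-1)·(-1) + (3)·(3) + (1)·(1)) / 3 = 20/3 = 6.6667
  S[U,V] = ((-3)·(-3.75) + (-1)·(-2.75) + (3)·(3.25) + (1)·(3.25)) / 3 = 27/3 = 9
  S[V,V] = ((-3.75)·(-3.75) + (-2.75)·(-2.75) + (3.25)·(3.25) + (3.25)·(3.25)) / 3 = 42.75/3 = 14.25

S is symmetric (S[j,i] = S[i,j]). Assembling:

S = [[6.6667, 9],
 [9, 14.25]]
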